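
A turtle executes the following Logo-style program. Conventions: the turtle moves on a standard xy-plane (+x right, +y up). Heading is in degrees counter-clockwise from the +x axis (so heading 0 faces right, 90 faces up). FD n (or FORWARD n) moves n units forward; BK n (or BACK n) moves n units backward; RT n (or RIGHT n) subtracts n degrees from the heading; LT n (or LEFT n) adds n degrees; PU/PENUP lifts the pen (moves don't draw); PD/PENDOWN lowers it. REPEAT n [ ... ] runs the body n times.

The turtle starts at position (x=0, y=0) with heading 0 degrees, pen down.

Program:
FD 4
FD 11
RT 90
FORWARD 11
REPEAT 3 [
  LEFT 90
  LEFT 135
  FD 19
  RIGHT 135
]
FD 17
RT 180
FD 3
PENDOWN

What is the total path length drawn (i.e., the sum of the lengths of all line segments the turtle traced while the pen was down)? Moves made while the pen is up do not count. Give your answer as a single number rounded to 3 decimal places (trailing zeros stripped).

Answer: 103

Derivation:
Executing turtle program step by step:
Start: pos=(0,0), heading=0, pen down
FD 4: (0,0) -> (4,0) [heading=0, draw]
FD 11: (4,0) -> (15,0) [heading=0, draw]
RT 90: heading 0 -> 270
FD 11: (15,0) -> (15,-11) [heading=270, draw]
REPEAT 3 [
  -- iteration 1/3 --
  LT 90: heading 270 -> 0
  LT 135: heading 0 -> 135
  FD 19: (15,-11) -> (1.565,2.435) [heading=135, draw]
  RT 135: heading 135 -> 0
  -- iteration 2/3 --
  LT 90: heading 0 -> 90
  LT 135: heading 90 -> 225
  FD 19: (1.565,2.435) -> (-11.87,-11) [heading=225, draw]
  RT 135: heading 225 -> 90
  -- iteration 3/3 --
  LT 90: heading 90 -> 180
  LT 135: heading 180 -> 315
  FD 19: (-11.87,-11) -> (1.565,-24.435) [heading=315, draw]
  RT 135: heading 315 -> 180
]
FD 17: (1.565,-24.435) -> (-15.435,-24.435) [heading=180, draw]
RT 180: heading 180 -> 0
FD 3: (-15.435,-24.435) -> (-12.435,-24.435) [heading=0, draw]
PD: pen down
Final: pos=(-12.435,-24.435), heading=0, 8 segment(s) drawn

Segment lengths:
  seg 1: (0,0) -> (4,0), length = 4
  seg 2: (4,0) -> (15,0), length = 11
  seg 3: (15,0) -> (15,-11), length = 11
  seg 4: (15,-11) -> (1.565,2.435), length = 19
  seg 5: (1.565,2.435) -> (-11.87,-11), length = 19
  seg 6: (-11.87,-11) -> (1.565,-24.435), length = 19
  seg 7: (1.565,-24.435) -> (-15.435,-24.435), length = 17
  seg 8: (-15.435,-24.435) -> (-12.435,-24.435), length = 3
Total = 103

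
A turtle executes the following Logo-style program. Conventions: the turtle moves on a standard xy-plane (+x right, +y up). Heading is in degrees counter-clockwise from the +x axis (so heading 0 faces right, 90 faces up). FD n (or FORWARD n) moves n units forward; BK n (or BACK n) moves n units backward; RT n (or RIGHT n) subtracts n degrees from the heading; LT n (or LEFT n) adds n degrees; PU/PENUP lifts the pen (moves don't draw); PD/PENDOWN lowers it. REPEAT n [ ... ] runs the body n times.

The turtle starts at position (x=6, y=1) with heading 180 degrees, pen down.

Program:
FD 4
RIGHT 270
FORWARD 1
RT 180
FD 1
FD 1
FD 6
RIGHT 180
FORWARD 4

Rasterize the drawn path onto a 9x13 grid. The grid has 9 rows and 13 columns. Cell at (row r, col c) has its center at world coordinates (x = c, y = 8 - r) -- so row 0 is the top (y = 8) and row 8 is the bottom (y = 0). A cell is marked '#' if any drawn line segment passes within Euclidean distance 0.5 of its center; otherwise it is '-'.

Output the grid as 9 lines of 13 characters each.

Answer: --#----------
--#----------
--#----------
--#----------
--#----------
--#----------
--#----------
--#####------
--#----------

Derivation:
Segment 0: (6,1) -> (2,1)
Segment 1: (2,1) -> (2,0)
Segment 2: (2,0) -> (2,1)
Segment 3: (2,1) -> (2,2)
Segment 4: (2,2) -> (2,8)
Segment 5: (2,8) -> (2,4)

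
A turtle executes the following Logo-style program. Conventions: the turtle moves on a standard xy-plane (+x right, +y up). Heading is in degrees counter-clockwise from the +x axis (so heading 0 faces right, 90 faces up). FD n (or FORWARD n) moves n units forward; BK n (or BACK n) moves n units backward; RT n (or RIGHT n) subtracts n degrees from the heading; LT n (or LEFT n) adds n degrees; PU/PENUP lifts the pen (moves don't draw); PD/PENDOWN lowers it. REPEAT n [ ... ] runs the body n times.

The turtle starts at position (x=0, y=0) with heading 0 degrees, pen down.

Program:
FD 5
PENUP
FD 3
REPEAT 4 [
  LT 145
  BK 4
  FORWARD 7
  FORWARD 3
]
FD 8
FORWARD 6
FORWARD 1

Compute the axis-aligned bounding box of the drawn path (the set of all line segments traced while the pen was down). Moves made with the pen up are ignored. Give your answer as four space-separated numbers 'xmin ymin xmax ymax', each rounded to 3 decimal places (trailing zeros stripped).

Answer: 0 0 5 0

Derivation:
Executing turtle program step by step:
Start: pos=(0,0), heading=0, pen down
FD 5: (0,0) -> (5,0) [heading=0, draw]
PU: pen up
FD 3: (5,0) -> (8,0) [heading=0, move]
REPEAT 4 [
  -- iteration 1/4 --
  LT 145: heading 0 -> 145
  BK 4: (8,0) -> (11.277,-2.294) [heading=145, move]
  FD 7: (11.277,-2.294) -> (5.543,1.721) [heading=145, move]
  FD 3: (5.543,1.721) -> (3.085,3.441) [heading=145, move]
  -- iteration 2/4 --
  LT 145: heading 145 -> 290
  BK 4: (3.085,3.441) -> (1.717,7.2) [heading=290, move]
  FD 7: (1.717,7.2) -> (4.111,0.622) [heading=290, move]
  FD 3: (4.111,0.622) -> (5.137,-2.197) [heading=290, move]
  -- iteration 3/4 --
  LT 145: heading 290 -> 75
  BK 4: (5.137,-2.197) -> (4.102,-6.06) [heading=75, move]
  FD 7: (4.102,-6.06) -> (5.914,0.701) [heading=75, move]
  FD 3: (5.914,0.701) -> (6.69,3.599) [heading=75, move]
  -- iteration 4/4 --
  LT 145: heading 75 -> 220
  BK 4: (6.69,3.599) -> (9.754,6.17) [heading=220, move]
  FD 7: (9.754,6.17) -> (4.392,1.67) [heading=220, move]
  FD 3: (4.392,1.67) -> (2.094,-0.258) [heading=220, move]
]
FD 8: (2.094,-0.258) -> (-4.034,-5.4) [heading=220, move]
FD 6: (-4.034,-5.4) -> (-8.631,-9.257) [heading=220, move]
FD 1: (-8.631,-9.257) -> (-9.397,-9.9) [heading=220, move]
Final: pos=(-9.397,-9.9), heading=220, 1 segment(s) drawn

Segment endpoints: x in {0, 5}, y in {0}
xmin=0, ymin=0, xmax=5, ymax=0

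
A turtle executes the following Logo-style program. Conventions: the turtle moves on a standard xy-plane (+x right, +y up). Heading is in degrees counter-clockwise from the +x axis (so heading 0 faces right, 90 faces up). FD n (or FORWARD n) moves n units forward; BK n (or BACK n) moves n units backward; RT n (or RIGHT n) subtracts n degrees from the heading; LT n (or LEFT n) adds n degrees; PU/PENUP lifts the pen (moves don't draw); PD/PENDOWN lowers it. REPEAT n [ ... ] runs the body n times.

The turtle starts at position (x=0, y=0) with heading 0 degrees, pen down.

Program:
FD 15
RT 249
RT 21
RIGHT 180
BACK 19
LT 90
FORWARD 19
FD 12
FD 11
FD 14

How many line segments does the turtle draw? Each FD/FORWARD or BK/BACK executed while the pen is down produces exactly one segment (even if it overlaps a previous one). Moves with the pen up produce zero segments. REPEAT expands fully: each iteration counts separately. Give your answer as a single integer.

Answer: 6

Derivation:
Executing turtle program step by step:
Start: pos=(0,0), heading=0, pen down
FD 15: (0,0) -> (15,0) [heading=0, draw]
RT 249: heading 0 -> 111
RT 21: heading 111 -> 90
RT 180: heading 90 -> 270
BK 19: (15,0) -> (15,19) [heading=270, draw]
LT 90: heading 270 -> 0
FD 19: (15,19) -> (34,19) [heading=0, draw]
FD 12: (34,19) -> (46,19) [heading=0, draw]
FD 11: (46,19) -> (57,19) [heading=0, draw]
FD 14: (57,19) -> (71,19) [heading=0, draw]
Final: pos=(71,19), heading=0, 6 segment(s) drawn
Segments drawn: 6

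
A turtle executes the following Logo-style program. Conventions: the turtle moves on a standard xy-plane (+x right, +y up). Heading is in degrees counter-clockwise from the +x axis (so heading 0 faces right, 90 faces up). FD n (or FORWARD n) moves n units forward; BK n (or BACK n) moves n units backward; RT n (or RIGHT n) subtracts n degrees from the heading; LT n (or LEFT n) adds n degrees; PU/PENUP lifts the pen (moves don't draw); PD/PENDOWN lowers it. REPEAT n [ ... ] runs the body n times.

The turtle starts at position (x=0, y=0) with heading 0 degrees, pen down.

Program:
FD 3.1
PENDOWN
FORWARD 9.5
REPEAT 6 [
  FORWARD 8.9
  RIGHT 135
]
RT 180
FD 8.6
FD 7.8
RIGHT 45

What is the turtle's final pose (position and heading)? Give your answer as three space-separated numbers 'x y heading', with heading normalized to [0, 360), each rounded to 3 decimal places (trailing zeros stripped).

Answer: 18.893 19.007 45

Derivation:
Executing turtle program step by step:
Start: pos=(0,0), heading=0, pen down
FD 3.1: (0,0) -> (3.1,0) [heading=0, draw]
PD: pen down
FD 9.5: (3.1,0) -> (12.6,0) [heading=0, draw]
REPEAT 6 [
  -- iteration 1/6 --
  FD 8.9: (12.6,0) -> (21.5,0) [heading=0, draw]
  RT 135: heading 0 -> 225
  -- iteration 2/6 --
  FD 8.9: (21.5,0) -> (15.207,-6.293) [heading=225, draw]
  RT 135: heading 225 -> 90
  -- iteration 3/6 --
  FD 8.9: (15.207,-6.293) -> (15.207,2.607) [heading=90, draw]
  RT 135: heading 90 -> 315
  -- iteration 4/6 --
  FD 8.9: (15.207,2.607) -> (21.5,-3.687) [heading=315, draw]
  RT 135: heading 315 -> 180
  -- iteration 5/6 --
  FD 8.9: (21.5,-3.687) -> (12.6,-3.687) [heading=180, draw]
  RT 135: heading 180 -> 45
  -- iteration 6/6 --
  FD 8.9: (12.6,-3.687) -> (18.893,2.607) [heading=45, draw]
  RT 135: heading 45 -> 270
]
RT 180: heading 270 -> 90
FD 8.6: (18.893,2.607) -> (18.893,11.207) [heading=90, draw]
FD 7.8: (18.893,11.207) -> (18.893,19.007) [heading=90, draw]
RT 45: heading 90 -> 45
Final: pos=(18.893,19.007), heading=45, 10 segment(s) drawn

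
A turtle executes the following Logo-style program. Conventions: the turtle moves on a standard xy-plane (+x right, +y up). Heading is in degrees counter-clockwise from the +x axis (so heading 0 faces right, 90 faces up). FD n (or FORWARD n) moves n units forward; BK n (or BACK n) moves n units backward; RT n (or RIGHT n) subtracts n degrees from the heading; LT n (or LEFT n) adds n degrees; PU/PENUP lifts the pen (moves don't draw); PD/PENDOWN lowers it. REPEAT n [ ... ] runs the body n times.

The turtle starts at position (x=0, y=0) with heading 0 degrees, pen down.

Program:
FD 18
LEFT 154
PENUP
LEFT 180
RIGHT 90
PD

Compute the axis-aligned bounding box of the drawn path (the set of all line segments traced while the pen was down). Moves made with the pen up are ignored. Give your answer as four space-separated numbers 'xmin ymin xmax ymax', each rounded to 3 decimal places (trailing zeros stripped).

Answer: 0 0 18 0

Derivation:
Executing turtle program step by step:
Start: pos=(0,0), heading=0, pen down
FD 18: (0,0) -> (18,0) [heading=0, draw]
LT 154: heading 0 -> 154
PU: pen up
LT 180: heading 154 -> 334
RT 90: heading 334 -> 244
PD: pen down
Final: pos=(18,0), heading=244, 1 segment(s) drawn

Segment endpoints: x in {0, 18}, y in {0}
xmin=0, ymin=0, xmax=18, ymax=0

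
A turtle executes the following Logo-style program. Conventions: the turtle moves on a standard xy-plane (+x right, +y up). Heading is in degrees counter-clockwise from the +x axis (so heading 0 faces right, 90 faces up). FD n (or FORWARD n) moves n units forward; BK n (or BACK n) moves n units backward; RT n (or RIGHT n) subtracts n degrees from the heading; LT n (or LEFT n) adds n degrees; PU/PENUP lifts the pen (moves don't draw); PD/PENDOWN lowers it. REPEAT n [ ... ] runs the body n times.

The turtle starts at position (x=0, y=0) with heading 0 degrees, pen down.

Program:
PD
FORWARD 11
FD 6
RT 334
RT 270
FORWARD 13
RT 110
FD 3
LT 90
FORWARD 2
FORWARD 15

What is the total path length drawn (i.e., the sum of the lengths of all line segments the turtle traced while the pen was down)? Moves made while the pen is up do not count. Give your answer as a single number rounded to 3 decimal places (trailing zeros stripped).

Executing turtle program step by step:
Start: pos=(0,0), heading=0, pen down
PD: pen down
FD 11: (0,0) -> (11,0) [heading=0, draw]
FD 6: (11,0) -> (17,0) [heading=0, draw]
RT 334: heading 0 -> 26
RT 270: heading 26 -> 116
FD 13: (17,0) -> (11.301,11.684) [heading=116, draw]
RT 110: heading 116 -> 6
FD 3: (11.301,11.684) -> (14.285,11.998) [heading=6, draw]
LT 90: heading 6 -> 96
FD 2: (14.285,11.998) -> (14.076,13.987) [heading=96, draw]
FD 15: (14.076,13.987) -> (12.508,28.905) [heading=96, draw]
Final: pos=(12.508,28.905), heading=96, 6 segment(s) drawn

Segment lengths:
  seg 1: (0,0) -> (11,0), length = 11
  seg 2: (11,0) -> (17,0), length = 6
  seg 3: (17,0) -> (11.301,11.684), length = 13
  seg 4: (11.301,11.684) -> (14.285,11.998), length = 3
  seg 5: (14.285,11.998) -> (14.076,13.987), length = 2
  seg 6: (14.076,13.987) -> (12.508,28.905), length = 15
Total = 50

Answer: 50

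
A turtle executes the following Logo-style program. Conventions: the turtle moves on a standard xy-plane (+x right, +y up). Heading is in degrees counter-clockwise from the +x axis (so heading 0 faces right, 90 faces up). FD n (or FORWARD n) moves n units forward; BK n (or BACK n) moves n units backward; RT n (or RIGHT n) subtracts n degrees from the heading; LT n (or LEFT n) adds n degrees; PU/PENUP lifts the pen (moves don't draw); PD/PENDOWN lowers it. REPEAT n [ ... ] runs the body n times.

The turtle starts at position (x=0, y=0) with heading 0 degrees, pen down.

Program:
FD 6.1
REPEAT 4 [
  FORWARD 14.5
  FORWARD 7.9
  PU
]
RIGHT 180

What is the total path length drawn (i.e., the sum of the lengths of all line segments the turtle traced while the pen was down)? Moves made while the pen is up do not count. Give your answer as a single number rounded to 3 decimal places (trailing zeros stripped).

Answer: 28.5

Derivation:
Executing turtle program step by step:
Start: pos=(0,0), heading=0, pen down
FD 6.1: (0,0) -> (6.1,0) [heading=0, draw]
REPEAT 4 [
  -- iteration 1/4 --
  FD 14.5: (6.1,0) -> (20.6,0) [heading=0, draw]
  FD 7.9: (20.6,0) -> (28.5,0) [heading=0, draw]
  PU: pen up
  -- iteration 2/4 --
  FD 14.5: (28.5,0) -> (43,0) [heading=0, move]
  FD 7.9: (43,0) -> (50.9,0) [heading=0, move]
  PU: pen up
  -- iteration 3/4 --
  FD 14.5: (50.9,0) -> (65.4,0) [heading=0, move]
  FD 7.9: (65.4,0) -> (73.3,0) [heading=0, move]
  PU: pen up
  -- iteration 4/4 --
  FD 14.5: (73.3,0) -> (87.8,0) [heading=0, move]
  FD 7.9: (87.8,0) -> (95.7,0) [heading=0, move]
  PU: pen up
]
RT 180: heading 0 -> 180
Final: pos=(95.7,0), heading=180, 3 segment(s) drawn

Segment lengths:
  seg 1: (0,0) -> (6.1,0), length = 6.1
  seg 2: (6.1,0) -> (20.6,0), length = 14.5
  seg 3: (20.6,0) -> (28.5,0), length = 7.9
Total = 28.5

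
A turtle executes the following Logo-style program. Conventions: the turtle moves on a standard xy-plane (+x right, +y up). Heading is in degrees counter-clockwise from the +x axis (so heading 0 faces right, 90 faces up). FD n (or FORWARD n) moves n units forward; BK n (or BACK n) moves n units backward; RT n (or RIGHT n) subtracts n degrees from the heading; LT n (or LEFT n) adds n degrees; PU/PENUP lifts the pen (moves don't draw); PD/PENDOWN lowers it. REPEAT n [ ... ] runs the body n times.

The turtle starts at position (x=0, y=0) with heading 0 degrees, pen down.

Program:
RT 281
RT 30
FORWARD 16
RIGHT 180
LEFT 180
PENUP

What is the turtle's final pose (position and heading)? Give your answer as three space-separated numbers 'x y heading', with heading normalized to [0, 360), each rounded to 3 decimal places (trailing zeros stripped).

Executing turtle program step by step:
Start: pos=(0,0), heading=0, pen down
RT 281: heading 0 -> 79
RT 30: heading 79 -> 49
FD 16: (0,0) -> (10.497,12.075) [heading=49, draw]
RT 180: heading 49 -> 229
LT 180: heading 229 -> 49
PU: pen up
Final: pos=(10.497,12.075), heading=49, 1 segment(s) drawn

Answer: 10.497 12.075 49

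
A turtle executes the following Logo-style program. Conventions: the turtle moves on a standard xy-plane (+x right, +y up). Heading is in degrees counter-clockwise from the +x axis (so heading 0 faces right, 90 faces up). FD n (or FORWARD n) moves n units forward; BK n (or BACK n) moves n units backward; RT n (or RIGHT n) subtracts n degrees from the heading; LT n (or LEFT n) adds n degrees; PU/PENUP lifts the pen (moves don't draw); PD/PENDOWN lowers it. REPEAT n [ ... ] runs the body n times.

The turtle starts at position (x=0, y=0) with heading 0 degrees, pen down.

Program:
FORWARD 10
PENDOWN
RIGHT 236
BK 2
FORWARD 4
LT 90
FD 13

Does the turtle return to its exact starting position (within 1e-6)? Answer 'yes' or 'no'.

Executing turtle program step by step:
Start: pos=(0,0), heading=0, pen down
FD 10: (0,0) -> (10,0) [heading=0, draw]
PD: pen down
RT 236: heading 0 -> 124
BK 2: (10,0) -> (11.118,-1.658) [heading=124, draw]
FD 4: (11.118,-1.658) -> (8.882,1.658) [heading=124, draw]
LT 90: heading 124 -> 214
FD 13: (8.882,1.658) -> (-1.896,-5.611) [heading=214, draw]
Final: pos=(-1.896,-5.611), heading=214, 4 segment(s) drawn

Start position: (0, 0)
Final position: (-1.896, -5.611)
Distance = 5.923; >= 1e-6 -> NOT closed

Answer: no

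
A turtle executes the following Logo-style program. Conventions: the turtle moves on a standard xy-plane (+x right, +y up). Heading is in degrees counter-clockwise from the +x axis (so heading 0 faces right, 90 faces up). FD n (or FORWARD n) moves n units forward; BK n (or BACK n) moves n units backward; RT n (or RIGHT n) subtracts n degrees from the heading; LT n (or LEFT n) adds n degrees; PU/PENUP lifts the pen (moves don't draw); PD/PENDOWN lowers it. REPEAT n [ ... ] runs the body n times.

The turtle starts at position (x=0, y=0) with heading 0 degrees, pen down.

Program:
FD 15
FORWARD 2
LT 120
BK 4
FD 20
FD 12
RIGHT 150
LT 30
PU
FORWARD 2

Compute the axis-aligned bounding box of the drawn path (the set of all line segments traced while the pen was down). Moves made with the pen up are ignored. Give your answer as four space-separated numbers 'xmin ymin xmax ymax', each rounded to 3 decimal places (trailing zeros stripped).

Executing turtle program step by step:
Start: pos=(0,0), heading=0, pen down
FD 15: (0,0) -> (15,0) [heading=0, draw]
FD 2: (15,0) -> (17,0) [heading=0, draw]
LT 120: heading 0 -> 120
BK 4: (17,0) -> (19,-3.464) [heading=120, draw]
FD 20: (19,-3.464) -> (9,13.856) [heading=120, draw]
FD 12: (9,13.856) -> (3,24.249) [heading=120, draw]
RT 150: heading 120 -> 330
LT 30: heading 330 -> 0
PU: pen up
FD 2: (3,24.249) -> (5,24.249) [heading=0, move]
Final: pos=(5,24.249), heading=0, 5 segment(s) drawn

Segment endpoints: x in {0, 3, 9, 15, 17, 19}, y in {-3.464, 0, 13.856, 24.249}
xmin=0, ymin=-3.464, xmax=19, ymax=24.249

Answer: 0 -3.464 19 24.249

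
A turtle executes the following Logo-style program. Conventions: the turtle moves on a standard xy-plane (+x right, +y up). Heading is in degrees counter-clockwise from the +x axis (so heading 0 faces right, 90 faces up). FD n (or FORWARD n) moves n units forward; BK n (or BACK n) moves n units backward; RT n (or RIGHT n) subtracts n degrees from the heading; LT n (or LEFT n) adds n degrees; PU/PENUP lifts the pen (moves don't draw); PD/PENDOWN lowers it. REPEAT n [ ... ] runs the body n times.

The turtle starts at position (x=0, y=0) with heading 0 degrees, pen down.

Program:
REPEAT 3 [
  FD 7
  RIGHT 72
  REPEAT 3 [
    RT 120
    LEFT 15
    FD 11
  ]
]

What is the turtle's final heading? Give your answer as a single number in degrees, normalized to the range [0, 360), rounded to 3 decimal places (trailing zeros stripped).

Executing turtle program step by step:
Start: pos=(0,0), heading=0, pen down
REPEAT 3 [
  -- iteration 1/3 --
  FD 7: (0,0) -> (7,0) [heading=0, draw]
  RT 72: heading 0 -> 288
  REPEAT 3 [
    -- iteration 1/3 --
    RT 120: heading 288 -> 168
    LT 15: heading 168 -> 183
    FD 11: (7,0) -> (-3.985,-0.576) [heading=183, draw]
    -- iteration 2/3 --
    RT 120: heading 183 -> 63
    LT 15: heading 63 -> 78
    FD 11: (-3.985,-0.576) -> (-1.698,10.184) [heading=78, draw]
    -- iteration 3/3 --
    RT 120: heading 78 -> 318
    LT 15: heading 318 -> 333
    FD 11: (-1.698,10.184) -> (8.103,5.19) [heading=333, draw]
  ]
  -- iteration 2/3 --
  FD 7: (8.103,5.19) -> (14.34,2.012) [heading=333, draw]
  RT 72: heading 333 -> 261
  REPEAT 3 [
    -- iteration 1/3 --
    RT 120: heading 261 -> 141
    LT 15: heading 141 -> 156
    FD 11: (14.34,2.012) -> (4.291,6.486) [heading=156, draw]
    -- iteration 2/3 --
    RT 120: heading 156 -> 36
    LT 15: heading 36 -> 51
    FD 11: (4.291,6.486) -> (11.214,15.035) [heading=51, draw]
    -- iteration 3/3 --
    RT 120: heading 51 -> 291
    LT 15: heading 291 -> 306
    FD 11: (11.214,15.035) -> (17.679,6.136) [heading=306, draw]
  ]
  -- iteration 3/3 --
  FD 7: (17.679,6.136) -> (21.794,0.473) [heading=306, draw]
  RT 72: heading 306 -> 234
  REPEAT 3 [
    -- iteration 1/3 --
    RT 120: heading 234 -> 114
    LT 15: heading 114 -> 129
    FD 11: (21.794,0.473) -> (14.871,9.021) [heading=129, draw]
    -- iteration 2/3 --
    RT 120: heading 129 -> 9
    LT 15: heading 9 -> 24
    FD 11: (14.871,9.021) -> (24.92,13.495) [heading=24, draw]
    -- iteration 3/3 --
    RT 120: heading 24 -> 264
    LT 15: heading 264 -> 279
    FD 11: (24.92,13.495) -> (26.641,2.631) [heading=279, draw]
  ]
]
Final: pos=(26.641,2.631), heading=279, 12 segment(s) drawn

Answer: 279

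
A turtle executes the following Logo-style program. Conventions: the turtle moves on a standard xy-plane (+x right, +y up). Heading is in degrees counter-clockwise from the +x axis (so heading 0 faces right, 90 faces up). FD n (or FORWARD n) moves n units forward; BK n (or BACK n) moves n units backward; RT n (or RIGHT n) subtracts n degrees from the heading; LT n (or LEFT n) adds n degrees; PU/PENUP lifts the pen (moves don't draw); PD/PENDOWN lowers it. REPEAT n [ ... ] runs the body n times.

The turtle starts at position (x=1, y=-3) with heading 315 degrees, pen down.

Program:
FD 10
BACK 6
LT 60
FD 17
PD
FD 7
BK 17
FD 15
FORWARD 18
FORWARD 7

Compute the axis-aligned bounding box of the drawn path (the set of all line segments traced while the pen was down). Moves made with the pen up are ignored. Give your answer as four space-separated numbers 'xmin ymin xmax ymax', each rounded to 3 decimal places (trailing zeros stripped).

Answer: 1 -10.071 49.227 6.336

Derivation:
Executing turtle program step by step:
Start: pos=(1,-3), heading=315, pen down
FD 10: (1,-3) -> (8.071,-10.071) [heading=315, draw]
BK 6: (8.071,-10.071) -> (3.828,-5.828) [heading=315, draw]
LT 60: heading 315 -> 15
FD 17: (3.828,-5.828) -> (20.249,-1.429) [heading=15, draw]
PD: pen down
FD 7: (20.249,-1.429) -> (27.011,0.383) [heading=15, draw]
BK 17: (27.011,0.383) -> (10.59,-4.017) [heading=15, draw]
FD 15: (10.59,-4.017) -> (25.079,-0.134) [heading=15, draw]
FD 18: (25.079,-0.134) -> (42.465,4.524) [heading=15, draw]
FD 7: (42.465,4.524) -> (49.227,6.336) [heading=15, draw]
Final: pos=(49.227,6.336), heading=15, 8 segment(s) drawn

Segment endpoints: x in {1, 3.828, 8.071, 10.59, 20.249, 25.079, 27.011, 42.465, 49.227}, y in {-10.071, -5.828, -4.017, -3, -1.429, -0.134, 0.383, 4.524, 6.336}
xmin=1, ymin=-10.071, xmax=49.227, ymax=6.336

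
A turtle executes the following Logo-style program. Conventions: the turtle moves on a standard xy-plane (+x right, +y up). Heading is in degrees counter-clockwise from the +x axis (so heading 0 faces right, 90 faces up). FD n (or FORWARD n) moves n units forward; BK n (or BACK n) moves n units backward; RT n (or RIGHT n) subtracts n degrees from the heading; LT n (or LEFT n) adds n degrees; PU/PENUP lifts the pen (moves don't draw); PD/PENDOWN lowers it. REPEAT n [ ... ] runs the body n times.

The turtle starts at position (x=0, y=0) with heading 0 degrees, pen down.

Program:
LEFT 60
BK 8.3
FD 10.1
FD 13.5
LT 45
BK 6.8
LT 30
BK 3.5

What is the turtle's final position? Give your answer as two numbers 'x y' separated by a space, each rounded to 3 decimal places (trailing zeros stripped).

Answer: 11.885 4.207

Derivation:
Executing turtle program step by step:
Start: pos=(0,0), heading=0, pen down
LT 60: heading 0 -> 60
BK 8.3: (0,0) -> (-4.15,-7.188) [heading=60, draw]
FD 10.1: (-4.15,-7.188) -> (0.9,1.559) [heading=60, draw]
FD 13.5: (0.9,1.559) -> (7.65,13.25) [heading=60, draw]
LT 45: heading 60 -> 105
BK 6.8: (7.65,13.25) -> (9.41,6.682) [heading=105, draw]
LT 30: heading 105 -> 135
BK 3.5: (9.41,6.682) -> (11.885,4.207) [heading=135, draw]
Final: pos=(11.885,4.207), heading=135, 5 segment(s) drawn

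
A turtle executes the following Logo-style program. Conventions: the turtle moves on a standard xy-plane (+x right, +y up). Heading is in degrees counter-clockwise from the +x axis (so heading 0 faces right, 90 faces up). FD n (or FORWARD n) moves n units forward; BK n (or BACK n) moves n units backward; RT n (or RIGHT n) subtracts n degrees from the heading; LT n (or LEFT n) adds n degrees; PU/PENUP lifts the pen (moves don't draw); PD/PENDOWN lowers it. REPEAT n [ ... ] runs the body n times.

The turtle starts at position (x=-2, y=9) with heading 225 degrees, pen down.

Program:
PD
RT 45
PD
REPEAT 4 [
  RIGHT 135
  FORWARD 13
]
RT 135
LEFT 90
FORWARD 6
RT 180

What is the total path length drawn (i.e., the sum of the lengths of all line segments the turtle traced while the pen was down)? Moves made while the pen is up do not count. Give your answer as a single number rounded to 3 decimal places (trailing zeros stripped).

Answer: 58

Derivation:
Executing turtle program step by step:
Start: pos=(-2,9), heading=225, pen down
PD: pen down
RT 45: heading 225 -> 180
PD: pen down
REPEAT 4 [
  -- iteration 1/4 --
  RT 135: heading 180 -> 45
  FD 13: (-2,9) -> (7.192,18.192) [heading=45, draw]
  -- iteration 2/4 --
  RT 135: heading 45 -> 270
  FD 13: (7.192,18.192) -> (7.192,5.192) [heading=270, draw]
  -- iteration 3/4 --
  RT 135: heading 270 -> 135
  FD 13: (7.192,5.192) -> (-2,14.385) [heading=135, draw]
  -- iteration 4/4 --
  RT 135: heading 135 -> 0
  FD 13: (-2,14.385) -> (11,14.385) [heading=0, draw]
]
RT 135: heading 0 -> 225
LT 90: heading 225 -> 315
FD 6: (11,14.385) -> (15.243,10.142) [heading=315, draw]
RT 180: heading 315 -> 135
Final: pos=(15.243,10.142), heading=135, 5 segment(s) drawn

Segment lengths:
  seg 1: (-2,9) -> (7.192,18.192), length = 13
  seg 2: (7.192,18.192) -> (7.192,5.192), length = 13
  seg 3: (7.192,5.192) -> (-2,14.385), length = 13
  seg 4: (-2,14.385) -> (11,14.385), length = 13
  seg 5: (11,14.385) -> (15.243,10.142), length = 6
Total = 58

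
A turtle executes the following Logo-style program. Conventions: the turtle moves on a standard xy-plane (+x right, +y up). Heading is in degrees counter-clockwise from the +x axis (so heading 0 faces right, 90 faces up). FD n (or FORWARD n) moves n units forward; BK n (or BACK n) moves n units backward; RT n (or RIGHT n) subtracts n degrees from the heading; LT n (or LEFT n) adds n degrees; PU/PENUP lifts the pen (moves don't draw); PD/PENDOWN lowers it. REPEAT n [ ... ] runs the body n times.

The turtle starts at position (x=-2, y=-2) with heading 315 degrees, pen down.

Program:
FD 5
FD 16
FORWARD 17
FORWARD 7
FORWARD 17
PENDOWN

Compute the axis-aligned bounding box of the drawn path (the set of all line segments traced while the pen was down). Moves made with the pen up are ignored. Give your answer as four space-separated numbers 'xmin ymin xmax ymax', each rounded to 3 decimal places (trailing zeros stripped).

Answer: -2 -45.841 41.841 -2

Derivation:
Executing turtle program step by step:
Start: pos=(-2,-2), heading=315, pen down
FD 5: (-2,-2) -> (1.536,-5.536) [heading=315, draw]
FD 16: (1.536,-5.536) -> (12.849,-16.849) [heading=315, draw]
FD 17: (12.849,-16.849) -> (24.87,-28.87) [heading=315, draw]
FD 7: (24.87,-28.87) -> (29.82,-33.82) [heading=315, draw]
FD 17: (29.82,-33.82) -> (41.841,-45.841) [heading=315, draw]
PD: pen down
Final: pos=(41.841,-45.841), heading=315, 5 segment(s) drawn

Segment endpoints: x in {-2, 1.536, 12.849, 24.87, 29.82, 41.841}, y in {-45.841, -33.82, -28.87, -16.849, -5.536, -2}
xmin=-2, ymin=-45.841, xmax=41.841, ymax=-2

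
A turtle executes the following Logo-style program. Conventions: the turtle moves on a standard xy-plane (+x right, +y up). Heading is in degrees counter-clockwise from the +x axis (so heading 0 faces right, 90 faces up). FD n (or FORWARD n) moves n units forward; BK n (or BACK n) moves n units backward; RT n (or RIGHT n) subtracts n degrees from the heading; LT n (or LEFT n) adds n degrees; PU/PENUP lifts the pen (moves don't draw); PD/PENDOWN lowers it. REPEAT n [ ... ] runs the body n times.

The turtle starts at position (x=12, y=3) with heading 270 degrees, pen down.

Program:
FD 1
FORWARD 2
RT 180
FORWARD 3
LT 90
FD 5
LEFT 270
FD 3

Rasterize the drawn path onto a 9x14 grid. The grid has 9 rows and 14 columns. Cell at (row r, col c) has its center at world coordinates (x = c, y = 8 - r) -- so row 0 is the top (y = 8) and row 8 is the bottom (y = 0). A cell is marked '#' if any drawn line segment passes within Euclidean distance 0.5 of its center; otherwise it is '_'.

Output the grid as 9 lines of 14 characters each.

Answer: ______________
______________
_______#______
_______#______
_______#______
_______######_
____________#_
____________#_
____________#_

Derivation:
Segment 0: (12,3) -> (12,2)
Segment 1: (12,2) -> (12,0)
Segment 2: (12,0) -> (12,3)
Segment 3: (12,3) -> (7,3)
Segment 4: (7,3) -> (7,6)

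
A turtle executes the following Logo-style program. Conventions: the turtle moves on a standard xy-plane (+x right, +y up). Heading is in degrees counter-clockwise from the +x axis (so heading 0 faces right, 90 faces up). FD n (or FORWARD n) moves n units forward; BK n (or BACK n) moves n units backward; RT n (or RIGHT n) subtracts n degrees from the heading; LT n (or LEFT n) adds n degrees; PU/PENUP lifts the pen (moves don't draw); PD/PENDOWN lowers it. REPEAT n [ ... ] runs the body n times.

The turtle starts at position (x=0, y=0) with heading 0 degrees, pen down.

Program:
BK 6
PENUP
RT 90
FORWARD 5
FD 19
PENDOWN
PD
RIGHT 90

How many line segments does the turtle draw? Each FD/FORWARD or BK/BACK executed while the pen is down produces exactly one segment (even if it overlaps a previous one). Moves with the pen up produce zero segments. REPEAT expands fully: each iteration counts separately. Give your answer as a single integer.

Answer: 1

Derivation:
Executing turtle program step by step:
Start: pos=(0,0), heading=0, pen down
BK 6: (0,0) -> (-6,0) [heading=0, draw]
PU: pen up
RT 90: heading 0 -> 270
FD 5: (-6,0) -> (-6,-5) [heading=270, move]
FD 19: (-6,-5) -> (-6,-24) [heading=270, move]
PD: pen down
PD: pen down
RT 90: heading 270 -> 180
Final: pos=(-6,-24), heading=180, 1 segment(s) drawn
Segments drawn: 1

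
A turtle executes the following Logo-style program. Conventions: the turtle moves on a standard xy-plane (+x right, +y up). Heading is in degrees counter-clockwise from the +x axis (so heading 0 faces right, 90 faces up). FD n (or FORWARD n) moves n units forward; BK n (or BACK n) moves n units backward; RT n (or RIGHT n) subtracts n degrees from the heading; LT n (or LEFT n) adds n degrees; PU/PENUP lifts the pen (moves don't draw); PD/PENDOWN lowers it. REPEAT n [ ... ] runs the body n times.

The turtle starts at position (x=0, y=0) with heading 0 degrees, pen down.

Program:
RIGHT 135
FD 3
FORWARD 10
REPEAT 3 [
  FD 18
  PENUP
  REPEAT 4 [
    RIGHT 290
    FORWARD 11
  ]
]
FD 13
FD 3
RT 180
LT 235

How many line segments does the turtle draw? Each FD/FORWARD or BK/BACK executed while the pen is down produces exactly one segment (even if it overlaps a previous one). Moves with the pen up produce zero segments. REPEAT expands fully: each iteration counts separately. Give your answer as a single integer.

Executing turtle program step by step:
Start: pos=(0,0), heading=0, pen down
RT 135: heading 0 -> 225
FD 3: (0,0) -> (-2.121,-2.121) [heading=225, draw]
FD 10: (-2.121,-2.121) -> (-9.192,-9.192) [heading=225, draw]
REPEAT 3 [
  -- iteration 1/3 --
  FD 18: (-9.192,-9.192) -> (-21.92,-21.92) [heading=225, draw]
  PU: pen up
  REPEAT 4 [
    -- iteration 1/4 --
    RT 290: heading 225 -> 295
    FD 11: (-21.92,-21.92) -> (-17.272,-31.89) [heading=295, move]
    -- iteration 2/4 --
    RT 290: heading 295 -> 5
    FD 11: (-17.272,-31.89) -> (-6.313,-30.931) [heading=5, move]
    -- iteration 3/4 --
    RT 290: heading 5 -> 75
    FD 11: (-6.313,-30.931) -> (-3.466,-20.306) [heading=75, move]
    -- iteration 4/4 --
    RT 290: heading 75 -> 145
    FD 11: (-3.466,-20.306) -> (-12.477,-13.996) [heading=145, move]
  ]
  -- iteration 2/3 --
  FD 18: (-12.477,-13.996) -> (-27.222,-3.672) [heading=145, move]
  PU: pen up
  REPEAT 4 [
    -- iteration 1/4 --
    RT 290: heading 145 -> 215
    FD 11: (-27.222,-3.672) -> (-36.232,-9.981) [heading=215, move]
    -- iteration 2/4 --
    RT 290: heading 215 -> 285
    FD 11: (-36.232,-9.981) -> (-33.385,-20.607) [heading=285, move]
    -- iteration 3/4 --
    RT 290: heading 285 -> 355
    FD 11: (-33.385,-20.607) -> (-22.427,-21.565) [heading=355, move]
    -- iteration 4/4 --
    RT 290: heading 355 -> 65
    FD 11: (-22.427,-21.565) -> (-17.778,-11.596) [heading=65, move]
  ]
  -- iteration 3/3 --
  FD 18: (-17.778,-11.596) -> (-10.171,4.718) [heading=65, move]
  PU: pen up
  REPEAT 4 [
    -- iteration 1/4 --
    RT 290: heading 65 -> 135
    FD 11: (-10.171,4.718) -> (-17.95,12.496) [heading=135, move]
    -- iteration 2/4 --
    RT 290: heading 135 -> 205
    FD 11: (-17.95,12.496) -> (-27.919,7.847) [heading=205, move]
    -- iteration 3/4 --
    RT 290: heading 205 -> 275
    FD 11: (-27.919,7.847) -> (-26.96,-3.111) [heading=275, move]
    -- iteration 4/4 --
    RT 290: heading 275 -> 345
    FD 11: (-26.96,-3.111) -> (-16.335,-5.958) [heading=345, move]
  ]
]
FD 13: (-16.335,-5.958) -> (-3.778,-9.323) [heading=345, move]
FD 3: (-3.778,-9.323) -> (-0.88,-10.099) [heading=345, move]
RT 180: heading 345 -> 165
LT 235: heading 165 -> 40
Final: pos=(-0.88,-10.099), heading=40, 3 segment(s) drawn
Segments drawn: 3

Answer: 3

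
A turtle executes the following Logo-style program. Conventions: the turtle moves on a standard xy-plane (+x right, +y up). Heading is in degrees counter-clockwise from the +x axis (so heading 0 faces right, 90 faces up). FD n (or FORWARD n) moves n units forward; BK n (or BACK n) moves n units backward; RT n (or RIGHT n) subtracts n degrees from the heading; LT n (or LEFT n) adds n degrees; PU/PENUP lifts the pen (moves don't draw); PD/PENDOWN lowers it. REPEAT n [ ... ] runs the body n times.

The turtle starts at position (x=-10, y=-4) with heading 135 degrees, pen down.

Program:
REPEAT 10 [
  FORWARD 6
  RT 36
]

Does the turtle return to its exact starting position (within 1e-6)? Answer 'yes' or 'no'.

Executing turtle program step by step:
Start: pos=(-10,-4), heading=135, pen down
REPEAT 10 [
  -- iteration 1/10 --
  FD 6: (-10,-4) -> (-14.243,0.243) [heading=135, draw]
  RT 36: heading 135 -> 99
  -- iteration 2/10 --
  FD 6: (-14.243,0.243) -> (-15.181,6.169) [heading=99, draw]
  RT 36: heading 99 -> 63
  -- iteration 3/10 --
  FD 6: (-15.181,6.169) -> (-12.457,11.515) [heading=63, draw]
  RT 36: heading 63 -> 27
  -- iteration 4/10 --
  FD 6: (-12.457,11.515) -> (-7.111,14.239) [heading=27, draw]
  RT 36: heading 27 -> 351
  -- iteration 5/10 --
  FD 6: (-7.111,14.239) -> (-1.185,13.3) [heading=351, draw]
  RT 36: heading 351 -> 315
  -- iteration 6/10 --
  FD 6: (-1.185,13.3) -> (3.058,9.058) [heading=315, draw]
  RT 36: heading 315 -> 279
  -- iteration 7/10 --
  FD 6: (3.058,9.058) -> (3.996,3.131) [heading=279, draw]
  RT 36: heading 279 -> 243
  -- iteration 8/10 --
  FD 6: (3.996,3.131) -> (1.272,-2.215) [heading=243, draw]
  RT 36: heading 243 -> 207
  -- iteration 9/10 --
  FD 6: (1.272,-2.215) -> (-4.074,-4.939) [heading=207, draw]
  RT 36: heading 207 -> 171
  -- iteration 10/10 --
  FD 6: (-4.074,-4.939) -> (-10,-4) [heading=171, draw]
  RT 36: heading 171 -> 135
]
Final: pos=(-10,-4), heading=135, 10 segment(s) drawn

Start position: (-10, -4)
Final position: (-10, -4)
Distance = 0; < 1e-6 -> CLOSED

Answer: yes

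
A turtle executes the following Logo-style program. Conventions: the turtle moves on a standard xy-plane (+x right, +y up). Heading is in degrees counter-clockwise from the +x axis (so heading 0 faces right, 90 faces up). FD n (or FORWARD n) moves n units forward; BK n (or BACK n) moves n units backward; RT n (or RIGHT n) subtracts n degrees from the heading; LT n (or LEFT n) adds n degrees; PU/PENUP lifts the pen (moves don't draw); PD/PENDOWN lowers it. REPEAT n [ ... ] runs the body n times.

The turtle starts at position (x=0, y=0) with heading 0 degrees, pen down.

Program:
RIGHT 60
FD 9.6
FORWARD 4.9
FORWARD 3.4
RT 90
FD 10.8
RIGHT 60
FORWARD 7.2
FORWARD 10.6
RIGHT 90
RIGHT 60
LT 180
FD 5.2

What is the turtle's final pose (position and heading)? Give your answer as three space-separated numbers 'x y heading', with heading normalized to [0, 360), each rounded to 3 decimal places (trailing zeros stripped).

Answer: -21.018 -12.002 180

Derivation:
Executing turtle program step by step:
Start: pos=(0,0), heading=0, pen down
RT 60: heading 0 -> 300
FD 9.6: (0,0) -> (4.8,-8.314) [heading=300, draw]
FD 4.9: (4.8,-8.314) -> (7.25,-12.557) [heading=300, draw]
FD 3.4: (7.25,-12.557) -> (8.95,-15.502) [heading=300, draw]
RT 90: heading 300 -> 210
FD 10.8: (8.95,-15.502) -> (-0.403,-20.902) [heading=210, draw]
RT 60: heading 210 -> 150
FD 7.2: (-0.403,-20.902) -> (-6.638,-17.302) [heading=150, draw]
FD 10.6: (-6.638,-17.302) -> (-15.818,-12.002) [heading=150, draw]
RT 90: heading 150 -> 60
RT 60: heading 60 -> 0
LT 180: heading 0 -> 180
FD 5.2: (-15.818,-12.002) -> (-21.018,-12.002) [heading=180, draw]
Final: pos=(-21.018,-12.002), heading=180, 7 segment(s) drawn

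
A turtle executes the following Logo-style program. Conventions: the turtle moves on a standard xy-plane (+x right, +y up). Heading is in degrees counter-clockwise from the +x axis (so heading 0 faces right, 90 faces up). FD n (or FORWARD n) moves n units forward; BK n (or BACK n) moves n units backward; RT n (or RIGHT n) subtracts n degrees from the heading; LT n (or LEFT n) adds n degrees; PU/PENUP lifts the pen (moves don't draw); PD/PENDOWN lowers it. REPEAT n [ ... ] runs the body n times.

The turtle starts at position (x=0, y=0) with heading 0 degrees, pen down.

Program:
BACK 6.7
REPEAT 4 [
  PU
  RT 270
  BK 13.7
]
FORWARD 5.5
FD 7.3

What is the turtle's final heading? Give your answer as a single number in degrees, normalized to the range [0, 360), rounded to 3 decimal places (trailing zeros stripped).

Answer: 0

Derivation:
Executing turtle program step by step:
Start: pos=(0,0), heading=0, pen down
BK 6.7: (0,0) -> (-6.7,0) [heading=0, draw]
REPEAT 4 [
  -- iteration 1/4 --
  PU: pen up
  RT 270: heading 0 -> 90
  BK 13.7: (-6.7,0) -> (-6.7,-13.7) [heading=90, move]
  -- iteration 2/4 --
  PU: pen up
  RT 270: heading 90 -> 180
  BK 13.7: (-6.7,-13.7) -> (7,-13.7) [heading=180, move]
  -- iteration 3/4 --
  PU: pen up
  RT 270: heading 180 -> 270
  BK 13.7: (7,-13.7) -> (7,0) [heading=270, move]
  -- iteration 4/4 --
  PU: pen up
  RT 270: heading 270 -> 0
  BK 13.7: (7,0) -> (-6.7,0) [heading=0, move]
]
FD 5.5: (-6.7,0) -> (-1.2,0) [heading=0, move]
FD 7.3: (-1.2,0) -> (6.1,0) [heading=0, move]
Final: pos=(6.1,0), heading=0, 1 segment(s) drawn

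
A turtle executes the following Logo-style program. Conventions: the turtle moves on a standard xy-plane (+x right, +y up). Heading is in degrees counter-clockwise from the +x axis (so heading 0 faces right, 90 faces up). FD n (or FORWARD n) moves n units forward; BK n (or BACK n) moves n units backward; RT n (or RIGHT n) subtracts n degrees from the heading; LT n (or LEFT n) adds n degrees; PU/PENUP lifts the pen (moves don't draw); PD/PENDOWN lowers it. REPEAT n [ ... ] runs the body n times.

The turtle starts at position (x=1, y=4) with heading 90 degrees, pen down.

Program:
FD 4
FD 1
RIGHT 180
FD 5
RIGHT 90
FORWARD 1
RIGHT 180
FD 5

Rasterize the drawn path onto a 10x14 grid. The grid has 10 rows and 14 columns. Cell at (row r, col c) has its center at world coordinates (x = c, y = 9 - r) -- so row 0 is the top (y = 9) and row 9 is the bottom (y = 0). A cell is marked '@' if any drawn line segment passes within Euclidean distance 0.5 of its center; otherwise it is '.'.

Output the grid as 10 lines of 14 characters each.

Answer: .@............
.@............
.@............
.@............
.@............
@@@@@@........
..............
..............
..............
..............

Derivation:
Segment 0: (1,4) -> (1,8)
Segment 1: (1,8) -> (1,9)
Segment 2: (1,9) -> (1,4)
Segment 3: (1,4) -> (0,4)
Segment 4: (0,4) -> (5,4)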